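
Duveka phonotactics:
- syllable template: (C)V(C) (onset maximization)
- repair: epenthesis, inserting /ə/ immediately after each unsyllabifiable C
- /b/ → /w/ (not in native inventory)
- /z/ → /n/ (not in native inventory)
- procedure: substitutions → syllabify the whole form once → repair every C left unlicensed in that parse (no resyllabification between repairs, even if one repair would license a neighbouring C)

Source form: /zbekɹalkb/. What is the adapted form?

Substitution: /z/ → /n/, /b/ → /w/, giving /nwekɹalkw/.
The consonants /n/, /k/, /w/ cannot be parsed into a legal (C)V(C) syllable (at most one coda consonant is licensed; onsets are limited to one consonant).
Each unlicensed consonant becomes the onset of a new syllable: /n/ → /nə/, /k/ → /kə/, /w/ → /wə/.

nəwekɹalkəwə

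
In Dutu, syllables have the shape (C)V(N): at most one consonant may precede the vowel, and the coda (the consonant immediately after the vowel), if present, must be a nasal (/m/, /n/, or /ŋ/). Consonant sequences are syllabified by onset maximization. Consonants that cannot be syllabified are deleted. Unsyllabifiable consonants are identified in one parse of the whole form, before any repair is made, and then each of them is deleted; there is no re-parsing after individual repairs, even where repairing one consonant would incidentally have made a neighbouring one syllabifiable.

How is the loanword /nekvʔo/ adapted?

neʔo

The consonants /k/, /v/ cannot be parsed into a legal (C)V(N) syllable (only a nasal (/m/, /n/, or /ŋ/) is licensed in coda position; onsets are limited to one consonant).
Each unlicensed consonant is deleted: /k/, /v/.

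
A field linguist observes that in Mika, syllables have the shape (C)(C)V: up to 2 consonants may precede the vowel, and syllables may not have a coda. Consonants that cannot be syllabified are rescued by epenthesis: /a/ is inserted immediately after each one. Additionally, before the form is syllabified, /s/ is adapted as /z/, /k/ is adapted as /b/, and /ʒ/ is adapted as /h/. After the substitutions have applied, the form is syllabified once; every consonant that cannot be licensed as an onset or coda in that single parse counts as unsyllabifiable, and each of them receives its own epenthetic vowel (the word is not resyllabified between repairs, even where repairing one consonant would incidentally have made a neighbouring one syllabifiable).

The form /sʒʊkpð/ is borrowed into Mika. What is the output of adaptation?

Substitution: /s/ → /z/, /ʒ/ → /h/, /k/ → /b/, giving /zhʊbpð/.
The consonants /b/, /p/, /ð/ cannot be parsed into a legal (C)(C)V syllable (no codas are permitted; onsets may contain at most 2 consonants).
Epenthesis after each stranded consonant: /b/ → /ba/, /p/ → /pa/, /ð/ → /ða/.

zhʊbapaða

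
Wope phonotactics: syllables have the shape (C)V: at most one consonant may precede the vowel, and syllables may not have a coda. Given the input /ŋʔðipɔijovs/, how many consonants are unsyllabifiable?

4

The consonants /ŋ/, /ʔ/, /v/, /s/ cannot be parsed into a legal (C)V syllable (no codas are permitted; onsets are limited to one consonant).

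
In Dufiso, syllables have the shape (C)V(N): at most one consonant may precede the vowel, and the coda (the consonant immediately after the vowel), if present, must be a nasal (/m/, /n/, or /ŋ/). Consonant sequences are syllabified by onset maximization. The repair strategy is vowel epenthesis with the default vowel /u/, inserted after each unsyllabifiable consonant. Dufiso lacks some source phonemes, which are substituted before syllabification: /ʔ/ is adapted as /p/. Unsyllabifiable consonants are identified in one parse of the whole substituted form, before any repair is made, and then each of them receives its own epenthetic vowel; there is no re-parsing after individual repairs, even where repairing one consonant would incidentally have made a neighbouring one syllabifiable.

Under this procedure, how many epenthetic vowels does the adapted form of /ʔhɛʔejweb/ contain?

3

After substitution the input is /phɛpejweb/.
The unsyllabifiable consonants are /p/, /j/, /b/; each receives one epenthetic vowel.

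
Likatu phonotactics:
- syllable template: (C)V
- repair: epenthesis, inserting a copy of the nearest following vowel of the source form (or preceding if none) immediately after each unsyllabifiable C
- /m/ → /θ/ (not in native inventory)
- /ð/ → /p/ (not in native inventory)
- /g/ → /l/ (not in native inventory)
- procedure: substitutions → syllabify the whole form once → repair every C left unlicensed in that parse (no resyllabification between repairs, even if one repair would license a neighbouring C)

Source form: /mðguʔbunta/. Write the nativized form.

Substitution: /m/ → /θ/, /ð/ → /p/, /g/ → /l/, giving /θpluʔbunta/.
The consonants /θ/, /p/, /ʔ/, /n/ cannot be parsed into a legal (C)V syllable (no codas are permitted; onsets are limited to one consonant).
Epenthesis after each stranded consonant: /θ/ → /θu/, /p/ → /pu/, /ʔ/ → /ʔu/, /n/ → /na/.

θupuluʔubunata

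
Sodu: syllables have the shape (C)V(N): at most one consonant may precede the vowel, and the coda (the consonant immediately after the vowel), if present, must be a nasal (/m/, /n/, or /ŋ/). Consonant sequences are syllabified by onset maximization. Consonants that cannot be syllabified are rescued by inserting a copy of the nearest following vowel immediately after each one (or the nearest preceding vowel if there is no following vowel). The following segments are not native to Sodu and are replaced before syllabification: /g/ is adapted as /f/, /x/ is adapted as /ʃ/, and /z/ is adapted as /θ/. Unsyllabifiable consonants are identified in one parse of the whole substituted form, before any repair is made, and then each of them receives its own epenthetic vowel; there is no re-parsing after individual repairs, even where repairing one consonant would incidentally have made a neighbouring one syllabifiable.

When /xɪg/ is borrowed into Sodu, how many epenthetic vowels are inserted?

1

After substitution the input is /ʃɪf/.
The unsyllabifiable consonants are /f/; each receives one epenthetic vowel.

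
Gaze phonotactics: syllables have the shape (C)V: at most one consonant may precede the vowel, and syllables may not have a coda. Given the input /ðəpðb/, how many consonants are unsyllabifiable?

3

Under (C)V, the unsyllabifiable consonants are /p/, /ð/, /b/ (no codas are permitted; onsets are limited to one consonant).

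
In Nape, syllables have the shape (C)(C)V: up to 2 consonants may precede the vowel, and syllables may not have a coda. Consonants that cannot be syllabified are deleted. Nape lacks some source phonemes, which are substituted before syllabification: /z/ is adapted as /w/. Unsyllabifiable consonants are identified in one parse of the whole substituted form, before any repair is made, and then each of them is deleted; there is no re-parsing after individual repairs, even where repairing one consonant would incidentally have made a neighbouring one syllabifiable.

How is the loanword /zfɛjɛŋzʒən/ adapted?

wfɛjɛwʒə

Substitution: /z/ → /w/, giving /wfɛjɛŋwʒən/.
Syllabifying with onset maximization leaves /ŋ/, /n/ stranded (no codas are permitted; onsets may contain at most 2 consonants).
Each unlicensed consonant is deleted: /ŋ/, /n/.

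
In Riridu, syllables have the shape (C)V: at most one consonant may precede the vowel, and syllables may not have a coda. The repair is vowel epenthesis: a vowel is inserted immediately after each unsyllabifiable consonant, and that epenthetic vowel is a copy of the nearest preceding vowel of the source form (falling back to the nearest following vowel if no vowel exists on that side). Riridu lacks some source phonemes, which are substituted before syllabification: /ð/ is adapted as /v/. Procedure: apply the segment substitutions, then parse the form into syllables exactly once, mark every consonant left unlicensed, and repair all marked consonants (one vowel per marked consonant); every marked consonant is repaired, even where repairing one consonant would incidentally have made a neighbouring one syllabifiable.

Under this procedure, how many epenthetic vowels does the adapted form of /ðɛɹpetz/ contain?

After substitution the input is /vɛɹpetz/.
The unsyllabifiable consonants are /ɹ/, /t/, /z/; each receives one epenthetic vowel.

3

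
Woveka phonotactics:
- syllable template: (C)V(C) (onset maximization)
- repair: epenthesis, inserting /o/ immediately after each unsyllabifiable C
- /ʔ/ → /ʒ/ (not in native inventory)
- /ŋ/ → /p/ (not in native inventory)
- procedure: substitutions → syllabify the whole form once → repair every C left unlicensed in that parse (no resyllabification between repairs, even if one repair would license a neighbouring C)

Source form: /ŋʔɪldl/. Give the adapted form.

poʒɪldolo

Substitution: /ŋ/ → /p/, /ʔ/ → /ʒ/, giving /pʒɪldl/.
Syllabifying with onset maximization leaves /p/, /d/, /l/ stranded (at most one coda consonant is licensed; onsets are limited to one consonant).
Epenthesis after each stranded consonant: /p/ → /po/, /d/ → /do/, /l/ → /lo/.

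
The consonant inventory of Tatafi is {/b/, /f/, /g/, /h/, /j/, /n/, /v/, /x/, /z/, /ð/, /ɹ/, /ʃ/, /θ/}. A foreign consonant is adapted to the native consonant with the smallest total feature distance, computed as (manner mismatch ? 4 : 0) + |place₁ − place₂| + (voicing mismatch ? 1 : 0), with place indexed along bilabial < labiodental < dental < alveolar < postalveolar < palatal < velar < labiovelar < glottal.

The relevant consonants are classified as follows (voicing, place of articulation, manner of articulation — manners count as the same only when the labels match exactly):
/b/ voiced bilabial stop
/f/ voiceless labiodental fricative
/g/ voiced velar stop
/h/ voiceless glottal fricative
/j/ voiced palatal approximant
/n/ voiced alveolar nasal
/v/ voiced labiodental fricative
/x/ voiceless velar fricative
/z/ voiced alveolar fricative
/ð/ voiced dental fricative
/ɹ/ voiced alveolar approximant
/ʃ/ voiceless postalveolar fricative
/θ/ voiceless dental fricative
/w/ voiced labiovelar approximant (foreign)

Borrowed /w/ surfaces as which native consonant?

/j/ is closest: same manner (approximant), place distance 2 (labiovelar→palatal), same voicing; total 2. Next closest is /ɹ/ at distance 4.

j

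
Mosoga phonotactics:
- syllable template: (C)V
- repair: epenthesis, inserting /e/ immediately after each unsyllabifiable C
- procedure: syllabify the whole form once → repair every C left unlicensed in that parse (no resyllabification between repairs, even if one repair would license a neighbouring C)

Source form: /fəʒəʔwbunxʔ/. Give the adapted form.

fəʒəʔewebunexeʔe

The consonants /ʔ/, /w/, /n/, /x/, /ʔ/ cannot be parsed into a legal (C)V syllable (no codas are permitted; onsets are limited to one consonant).
Each unlicensed consonant becomes the onset of a new syllable: /ʔ/ → /ʔe/, /w/ → /we/, /n/ → /ne/, /x/ → /xe/, /ʔ/ → /ʔe/.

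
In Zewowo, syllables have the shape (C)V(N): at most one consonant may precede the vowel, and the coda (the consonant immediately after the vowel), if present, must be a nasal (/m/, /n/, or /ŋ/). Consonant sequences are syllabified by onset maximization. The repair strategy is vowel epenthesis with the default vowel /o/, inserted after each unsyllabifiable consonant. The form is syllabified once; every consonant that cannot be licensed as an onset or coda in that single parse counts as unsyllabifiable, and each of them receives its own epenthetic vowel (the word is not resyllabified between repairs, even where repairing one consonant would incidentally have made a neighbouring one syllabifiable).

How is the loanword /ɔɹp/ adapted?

ɔɹopo

Syllabifying with onset maximization leaves /ɹ/, /p/ stranded (only a nasal (/m/, /n/, or /ŋ/) is licensed in coda position; onsets are limited to one consonant).
Inserting the epenthetic vowel yields /ɹ/ → /ɹo/, /p/ → /po/.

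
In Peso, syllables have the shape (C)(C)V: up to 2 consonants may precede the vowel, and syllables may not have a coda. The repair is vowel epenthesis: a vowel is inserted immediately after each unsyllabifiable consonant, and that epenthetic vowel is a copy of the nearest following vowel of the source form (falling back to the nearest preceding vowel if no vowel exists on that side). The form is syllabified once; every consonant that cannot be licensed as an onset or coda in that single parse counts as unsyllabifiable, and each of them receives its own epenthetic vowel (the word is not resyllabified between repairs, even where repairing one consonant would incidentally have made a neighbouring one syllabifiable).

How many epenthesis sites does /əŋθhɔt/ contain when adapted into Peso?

The unsyllabifiable consonants are /ŋ/, /t/; each receives one epenthetic vowel.

2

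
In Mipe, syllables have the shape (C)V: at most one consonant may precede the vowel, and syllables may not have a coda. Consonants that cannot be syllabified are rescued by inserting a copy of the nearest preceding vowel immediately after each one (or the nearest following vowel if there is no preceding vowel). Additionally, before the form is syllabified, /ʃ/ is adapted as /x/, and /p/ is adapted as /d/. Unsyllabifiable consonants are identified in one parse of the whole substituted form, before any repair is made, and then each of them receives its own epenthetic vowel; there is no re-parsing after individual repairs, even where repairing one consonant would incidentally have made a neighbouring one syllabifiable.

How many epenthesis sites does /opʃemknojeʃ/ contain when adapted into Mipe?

4

After substitution the input is /odxemknojex/.
The unsyllabifiable consonants are /d/, /m/, /k/, /x/; each receives one epenthetic vowel.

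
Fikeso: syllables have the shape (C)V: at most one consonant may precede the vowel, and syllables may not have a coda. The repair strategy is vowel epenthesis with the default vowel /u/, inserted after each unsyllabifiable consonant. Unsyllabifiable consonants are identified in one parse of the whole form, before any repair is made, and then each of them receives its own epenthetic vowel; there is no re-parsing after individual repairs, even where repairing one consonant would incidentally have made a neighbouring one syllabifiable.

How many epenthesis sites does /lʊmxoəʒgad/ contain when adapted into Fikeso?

The unsyllabifiable consonants are /m/, /ʒ/, /d/; each receives one epenthetic vowel.

3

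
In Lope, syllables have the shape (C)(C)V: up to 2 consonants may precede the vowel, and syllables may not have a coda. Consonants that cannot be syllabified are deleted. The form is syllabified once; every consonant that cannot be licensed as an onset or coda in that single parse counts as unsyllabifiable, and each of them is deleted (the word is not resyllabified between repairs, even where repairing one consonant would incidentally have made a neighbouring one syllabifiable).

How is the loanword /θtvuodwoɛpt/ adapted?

tvuodwoɛ

Syllabifying with onset maximization leaves /θ/, /p/, /t/ stranded (no codas are permitted; onsets may contain at most 2 consonants).
Deletion applies to /θ/, /p/, /t/.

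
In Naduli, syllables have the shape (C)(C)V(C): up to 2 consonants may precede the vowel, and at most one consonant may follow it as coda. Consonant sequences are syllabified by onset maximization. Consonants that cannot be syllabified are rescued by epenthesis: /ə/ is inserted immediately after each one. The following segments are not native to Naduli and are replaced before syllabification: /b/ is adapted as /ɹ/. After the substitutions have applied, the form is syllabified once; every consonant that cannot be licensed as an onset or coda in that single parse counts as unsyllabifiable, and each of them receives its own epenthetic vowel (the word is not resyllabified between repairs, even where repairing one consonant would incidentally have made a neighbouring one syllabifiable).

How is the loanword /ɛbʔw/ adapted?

ɛɹʔəwə

Substitution: /b/ → /ɹ/, giving /ɛɹʔw/.
The consonants /ʔ/, /w/ cannot be parsed into a legal (C)(C)V(C) syllable (at most one coda consonant is licensed; onsets may contain at most 2 consonants).
Inserting the epenthetic vowel yields /ʔ/ → /ʔə/, /w/ → /wə/.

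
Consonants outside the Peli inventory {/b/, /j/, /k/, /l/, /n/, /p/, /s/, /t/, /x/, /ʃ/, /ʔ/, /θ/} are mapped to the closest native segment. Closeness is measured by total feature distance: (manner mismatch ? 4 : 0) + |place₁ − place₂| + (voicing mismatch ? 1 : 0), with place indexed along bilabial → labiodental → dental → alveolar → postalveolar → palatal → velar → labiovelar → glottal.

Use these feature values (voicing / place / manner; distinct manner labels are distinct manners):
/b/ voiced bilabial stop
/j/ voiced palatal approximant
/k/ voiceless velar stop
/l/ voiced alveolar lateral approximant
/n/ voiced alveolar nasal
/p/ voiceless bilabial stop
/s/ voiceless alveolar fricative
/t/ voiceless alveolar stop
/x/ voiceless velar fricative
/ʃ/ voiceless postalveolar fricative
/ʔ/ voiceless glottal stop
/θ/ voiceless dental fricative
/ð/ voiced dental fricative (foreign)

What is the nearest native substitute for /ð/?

θ

/θ/ is closest: same manner (fricative), place distance 0 (dental→dental), voicing differs (+1); total 1. Next closest is /s/ at distance 2.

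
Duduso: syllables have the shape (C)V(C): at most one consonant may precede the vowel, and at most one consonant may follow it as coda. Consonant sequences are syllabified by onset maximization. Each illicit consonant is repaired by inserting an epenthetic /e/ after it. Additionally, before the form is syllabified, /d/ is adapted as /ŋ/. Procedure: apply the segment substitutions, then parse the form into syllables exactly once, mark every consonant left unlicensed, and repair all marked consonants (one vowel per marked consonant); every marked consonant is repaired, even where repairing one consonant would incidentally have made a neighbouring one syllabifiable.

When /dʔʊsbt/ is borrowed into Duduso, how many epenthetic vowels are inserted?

3

After substitution the input is /ŋʔʊsbt/.
The unsyllabifiable consonants are /ŋ/, /b/, /t/; each receives one epenthetic vowel.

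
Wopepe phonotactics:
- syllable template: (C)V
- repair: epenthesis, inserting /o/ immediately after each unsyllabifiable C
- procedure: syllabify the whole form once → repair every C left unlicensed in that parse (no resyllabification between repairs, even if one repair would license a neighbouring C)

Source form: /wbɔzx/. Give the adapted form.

Under (C)V, the unsyllabifiable consonants are /w/, /z/, /x/ (no codas are permitted; onsets are limited to one consonant).
Each unlicensed consonant becomes the onset of a new syllable: /w/ → /wo/, /z/ → /zo/, /x/ → /xo/.

wobɔzoxo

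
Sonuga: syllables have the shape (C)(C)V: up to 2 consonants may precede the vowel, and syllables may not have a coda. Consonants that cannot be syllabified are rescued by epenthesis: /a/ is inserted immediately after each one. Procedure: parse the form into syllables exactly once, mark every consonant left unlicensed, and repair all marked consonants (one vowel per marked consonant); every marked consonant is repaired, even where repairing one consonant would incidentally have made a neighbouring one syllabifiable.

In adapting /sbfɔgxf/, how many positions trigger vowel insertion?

4

The unsyllabifiable consonants are /s/, /g/, /x/, /f/; each receives one epenthetic vowel.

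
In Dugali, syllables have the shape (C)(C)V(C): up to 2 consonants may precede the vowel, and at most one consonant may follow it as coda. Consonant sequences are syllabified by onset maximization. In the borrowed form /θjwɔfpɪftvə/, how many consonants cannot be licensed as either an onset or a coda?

1

Syllabifying with onset maximization leaves /θ/ stranded (at most one coda consonant is licensed; onsets may contain at most 2 consonants).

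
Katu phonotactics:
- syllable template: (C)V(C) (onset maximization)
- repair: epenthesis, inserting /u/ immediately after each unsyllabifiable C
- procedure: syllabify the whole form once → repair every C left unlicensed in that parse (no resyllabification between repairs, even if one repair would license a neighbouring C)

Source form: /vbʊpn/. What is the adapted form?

Syllabifying with onset maximization leaves /v/, /n/ stranded (at most one coda consonant is licensed; onsets are limited to one consonant).
Each unlicensed consonant becomes the onset of a new syllable: /v/ → /vu/, /n/ → /nu/.

vubʊpnu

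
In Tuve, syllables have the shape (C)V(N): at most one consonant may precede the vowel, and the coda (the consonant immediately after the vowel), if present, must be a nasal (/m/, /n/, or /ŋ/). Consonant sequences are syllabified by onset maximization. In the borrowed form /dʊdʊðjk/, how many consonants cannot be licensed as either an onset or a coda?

3

Under (C)V(N), the unsyllabifiable consonants are /ð/, /j/, /k/ (only a nasal (/m/, /n/, or /ŋ/) is licensed in coda position; onsets are limited to one consonant).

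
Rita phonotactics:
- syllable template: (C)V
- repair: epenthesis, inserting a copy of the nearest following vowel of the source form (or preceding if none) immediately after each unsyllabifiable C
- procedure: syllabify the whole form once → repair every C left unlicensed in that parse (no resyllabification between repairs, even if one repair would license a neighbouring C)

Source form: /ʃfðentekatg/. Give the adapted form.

Under (C)V, the unsyllabifiable consonants are /ʃ/, /f/, /n/, /t/, /g/ (no codas are permitted; onsets are limited to one consonant).
Epenthesis after each stranded consonant: /ʃ/ → /ʃe/, /f/ → /fe/, /n/ → /ne/, /t/ → /ta/, /g/ → /ga/.

ʃefeðenetekataga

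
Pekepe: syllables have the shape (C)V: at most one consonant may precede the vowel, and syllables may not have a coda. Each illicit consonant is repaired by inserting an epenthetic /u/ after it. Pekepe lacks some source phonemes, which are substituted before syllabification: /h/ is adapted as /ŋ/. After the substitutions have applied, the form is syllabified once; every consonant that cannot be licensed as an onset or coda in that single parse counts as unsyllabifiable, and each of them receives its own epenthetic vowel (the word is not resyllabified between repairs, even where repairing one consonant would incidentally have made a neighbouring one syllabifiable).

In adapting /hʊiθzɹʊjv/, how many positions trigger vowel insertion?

4

After substitution the input is /ŋʊiθzɹʊjv/.
The unsyllabifiable consonants are /θ/, /z/, /j/, /v/; each receives one epenthetic vowel.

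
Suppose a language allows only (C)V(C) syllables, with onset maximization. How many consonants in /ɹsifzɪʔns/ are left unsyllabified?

The consonants /ɹ/, /n/, /s/ cannot be parsed into a legal (C)V(C) syllable (at most one coda consonant is licensed; onsets are limited to one consonant).

3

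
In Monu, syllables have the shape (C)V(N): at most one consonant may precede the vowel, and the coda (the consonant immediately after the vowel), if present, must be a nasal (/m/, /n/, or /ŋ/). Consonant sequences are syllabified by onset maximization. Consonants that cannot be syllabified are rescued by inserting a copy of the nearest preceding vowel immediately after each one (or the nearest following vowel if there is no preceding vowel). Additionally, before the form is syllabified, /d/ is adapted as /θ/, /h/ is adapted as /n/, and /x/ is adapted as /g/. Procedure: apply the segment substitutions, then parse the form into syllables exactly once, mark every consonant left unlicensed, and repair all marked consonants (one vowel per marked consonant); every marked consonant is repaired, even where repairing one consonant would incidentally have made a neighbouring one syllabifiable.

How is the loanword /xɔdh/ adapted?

Substitution: /x/ → /g/, /d/ → /θ/, /h/ → /n/, giving /gɔθn/.
Under (C)V(N), the unsyllabifiable consonants are /θ/, /n/ (only a nasal (/m/, /n/, or /ŋ/) is licensed in coda position; onsets are limited to one consonant).
Epenthesis after each stranded consonant: /θ/ → /θɔ/, /n/ → /nɔ/.

gɔθɔnɔ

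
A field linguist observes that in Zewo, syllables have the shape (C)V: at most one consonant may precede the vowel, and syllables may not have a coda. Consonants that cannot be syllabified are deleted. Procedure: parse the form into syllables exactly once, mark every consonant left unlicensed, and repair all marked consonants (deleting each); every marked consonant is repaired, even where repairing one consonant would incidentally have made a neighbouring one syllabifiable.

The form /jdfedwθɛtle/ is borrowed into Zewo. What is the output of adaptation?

feθɛle

Syllabifying with onset maximization leaves /j/, /d/, /d/, /w/, /t/ stranded (no codas are permitted; onsets are limited to one consonant).
Deletion applies to /j/, /d/, /d/, /w/, /t/.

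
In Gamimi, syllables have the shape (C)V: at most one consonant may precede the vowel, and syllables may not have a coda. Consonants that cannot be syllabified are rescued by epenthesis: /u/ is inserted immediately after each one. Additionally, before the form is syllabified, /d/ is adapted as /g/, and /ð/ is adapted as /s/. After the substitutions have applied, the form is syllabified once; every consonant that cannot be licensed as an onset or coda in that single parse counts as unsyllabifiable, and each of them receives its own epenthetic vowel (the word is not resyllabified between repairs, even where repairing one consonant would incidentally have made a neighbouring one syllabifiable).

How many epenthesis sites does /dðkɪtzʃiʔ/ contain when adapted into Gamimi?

After substitution the input is /gskɪtzʃiʔ/.
The unsyllabifiable consonants are /g/, /s/, /t/, /z/, /ʔ/; each receives one epenthetic vowel.

5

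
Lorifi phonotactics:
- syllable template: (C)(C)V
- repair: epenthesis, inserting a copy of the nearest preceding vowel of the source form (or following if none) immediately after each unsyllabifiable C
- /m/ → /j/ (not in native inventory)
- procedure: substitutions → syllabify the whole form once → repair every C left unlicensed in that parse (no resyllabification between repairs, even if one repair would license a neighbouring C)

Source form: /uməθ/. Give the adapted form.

ujəθə

Substitution: /m/ → /j/, giving /ujəθ/.
Syllabifying with onset maximization leaves /θ/ stranded (no codas are permitted; onsets may contain at most 2 consonants).
Epenthesis after each stranded consonant: /θ/ → /θə/.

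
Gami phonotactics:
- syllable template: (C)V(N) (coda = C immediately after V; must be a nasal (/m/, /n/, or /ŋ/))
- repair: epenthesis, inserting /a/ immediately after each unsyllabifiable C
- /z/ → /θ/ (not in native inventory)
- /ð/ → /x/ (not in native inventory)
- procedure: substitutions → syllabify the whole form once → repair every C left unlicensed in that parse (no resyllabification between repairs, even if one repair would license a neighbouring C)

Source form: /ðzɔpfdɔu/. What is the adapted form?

Substitution: /ð/ → /x/, /z/ → /θ/, giving /xθɔpfdɔu/.
The consonants /x/, /p/, /f/ cannot be parsed into a legal (C)V(N) syllable (only a nasal (/m/, /n/, or /ŋ/) is licensed in coda position; onsets are limited to one consonant).
Inserting the epenthetic vowel yields /x/ → /xa/, /p/ → /pa/, /f/ → /fa/.

xaθɔpafadɔu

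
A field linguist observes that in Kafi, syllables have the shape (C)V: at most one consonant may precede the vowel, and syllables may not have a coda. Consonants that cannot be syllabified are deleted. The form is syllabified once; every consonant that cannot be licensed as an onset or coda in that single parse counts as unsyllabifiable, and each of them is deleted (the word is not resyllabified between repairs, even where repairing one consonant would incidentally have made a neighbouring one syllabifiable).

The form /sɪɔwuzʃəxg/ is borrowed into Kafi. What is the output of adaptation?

sɪɔwuʃə

Under (C)V, the unsyllabifiable consonants are /z/, /x/, /g/ (no codas are permitted; onsets are limited to one consonant).
Deletion applies to /z/, /x/, /g/.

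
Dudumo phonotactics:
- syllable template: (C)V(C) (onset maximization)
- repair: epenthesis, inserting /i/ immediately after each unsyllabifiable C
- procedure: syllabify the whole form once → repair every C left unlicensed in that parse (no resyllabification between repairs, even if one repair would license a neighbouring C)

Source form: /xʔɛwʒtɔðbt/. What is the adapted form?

Syllabifying with onset maximization leaves /x/, /ʒ/, /b/, /t/ stranded (at most one coda consonant is licensed; onsets are limited to one consonant).
Epenthesis after each stranded consonant: /x/ → /xi/, /ʒ/ → /ʒi/, /b/ → /bi/, /t/ → /ti/.

xiʔɛwʒitɔðbiti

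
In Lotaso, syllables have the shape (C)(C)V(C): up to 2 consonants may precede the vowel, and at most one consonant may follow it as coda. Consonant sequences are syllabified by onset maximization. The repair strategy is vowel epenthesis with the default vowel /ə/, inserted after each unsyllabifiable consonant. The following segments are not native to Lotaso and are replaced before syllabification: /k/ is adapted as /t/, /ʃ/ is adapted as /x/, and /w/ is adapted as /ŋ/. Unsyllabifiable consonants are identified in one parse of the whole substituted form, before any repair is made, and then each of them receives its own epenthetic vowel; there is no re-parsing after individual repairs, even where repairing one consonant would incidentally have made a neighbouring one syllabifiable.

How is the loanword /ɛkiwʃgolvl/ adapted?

ɛtiŋxgolvələ

Substitution: /k/ → /t/, /w/ → /ŋ/, /ʃ/ → /x/, giving /ɛtiŋxgolvl/.
Under (C)(C)V(C), the unsyllabifiable consonants are /v/, /l/ (at most one coda consonant is licensed; onsets may contain at most 2 consonants).
Each unlicensed consonant becomes the onset of a new syllable: /v/ → /və/, /l/ → /lə/.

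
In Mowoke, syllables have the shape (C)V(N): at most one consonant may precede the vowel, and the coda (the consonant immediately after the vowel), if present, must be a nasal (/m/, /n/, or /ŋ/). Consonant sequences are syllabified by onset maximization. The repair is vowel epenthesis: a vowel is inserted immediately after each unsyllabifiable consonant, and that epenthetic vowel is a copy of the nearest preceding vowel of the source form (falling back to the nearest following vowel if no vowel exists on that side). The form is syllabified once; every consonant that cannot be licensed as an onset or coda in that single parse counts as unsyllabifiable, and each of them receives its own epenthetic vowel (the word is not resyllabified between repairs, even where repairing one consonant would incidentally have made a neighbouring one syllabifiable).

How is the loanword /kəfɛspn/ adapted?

The consonants /s/, /p/, /n/ cannot be parsed into a legal (C)V(N) syllable (only a nasal (/m/, /n/, or /ŋ/) is licensed in coda position; onsets are limited to one consonant).
Inserting the epenthetic vowel yields /s/ → /sɛ/, /p/ → /pɛ/, /n/ → /nɛ/.

kəfɛsɛpɛnɛ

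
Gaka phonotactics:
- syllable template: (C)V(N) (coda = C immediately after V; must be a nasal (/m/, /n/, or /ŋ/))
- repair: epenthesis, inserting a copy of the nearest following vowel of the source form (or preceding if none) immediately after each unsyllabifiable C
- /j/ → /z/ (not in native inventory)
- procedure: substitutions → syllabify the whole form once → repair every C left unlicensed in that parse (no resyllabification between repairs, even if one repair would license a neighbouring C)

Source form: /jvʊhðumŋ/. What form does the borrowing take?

Substitution: /j/ → /z/, giving /zvʊhðumŋ/.
Under (C)V(N), the unsyllabifiable consonants are /z/, /h/, /ŋ/ (only a nasal (/m/, /n/, or /ŋ/) is licensed in coda position; onsets are limited to one consonant).
Inserting the epenthetic vowel yields /z/ → /zʊ/, /h/ → /hu/, /ŋ/ → /ŋu/.

zʊvʊhuðumŋu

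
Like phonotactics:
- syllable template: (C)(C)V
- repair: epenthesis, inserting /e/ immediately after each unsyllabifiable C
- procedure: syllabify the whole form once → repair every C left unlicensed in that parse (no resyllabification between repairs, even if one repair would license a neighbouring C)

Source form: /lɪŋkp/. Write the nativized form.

lɪŋekepe

Syllabifying with onset maximization leaves /ŋ/, /k/, /p/ stranded (no codas are permitted; onsets may contain at most 2 consonants).
Inserting the epenthetic vowel yields /ŋ/ → /ŋe/, /k/ → /ke/, /p/ → /pe/.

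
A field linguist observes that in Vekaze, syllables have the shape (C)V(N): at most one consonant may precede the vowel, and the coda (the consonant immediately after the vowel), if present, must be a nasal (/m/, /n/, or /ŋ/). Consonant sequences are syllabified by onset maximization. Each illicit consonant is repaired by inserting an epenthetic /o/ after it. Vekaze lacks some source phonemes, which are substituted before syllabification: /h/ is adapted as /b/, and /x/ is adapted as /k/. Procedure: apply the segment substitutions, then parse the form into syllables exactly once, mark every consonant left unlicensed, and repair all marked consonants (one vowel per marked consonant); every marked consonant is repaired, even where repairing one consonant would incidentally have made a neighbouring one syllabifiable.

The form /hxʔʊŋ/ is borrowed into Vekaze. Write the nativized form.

Substitution: /h/ → /b/, /x/ → /k/, giving /bkʔʊŋ/.
Syllabifying with onset maximization leaves /b/, /k/ stranded (only a nasal (/m/, /n/, or /ŋ/) is licensed in coda position; onsets are limited to one consonant).
Epenthesis after each stranded consonant: /b/ → /bo/, /k/ → /ko/.

bokoʔʊŋ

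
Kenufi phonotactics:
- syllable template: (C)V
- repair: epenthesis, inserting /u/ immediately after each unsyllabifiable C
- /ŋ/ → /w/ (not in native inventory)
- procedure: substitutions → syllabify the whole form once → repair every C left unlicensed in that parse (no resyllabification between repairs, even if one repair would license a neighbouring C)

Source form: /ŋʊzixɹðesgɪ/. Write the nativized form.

Substitution: /ŋ/ → /w/, giving /wʊzixɹðesgɪ/.
Under (C)V, the unsyllabifiable consonants are /x/, /ɹ/, /s/ (no codas are permitted; onsets are limited to one consonant).
Each unlicensed consonant becomes the onset of a new syllable: /x/ → /xu/, /ɹ/ → /ɹu/, /s/ → /su/.

wʊzixuɹuðesugɪ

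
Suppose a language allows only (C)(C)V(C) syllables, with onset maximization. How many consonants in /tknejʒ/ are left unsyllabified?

The consonants /t/, /ʒ/ cannot be parsed into a legal (C)(C)V(C) syllable (at most one coda consonant is licensed; onsets may contain at most 2 consonants).

2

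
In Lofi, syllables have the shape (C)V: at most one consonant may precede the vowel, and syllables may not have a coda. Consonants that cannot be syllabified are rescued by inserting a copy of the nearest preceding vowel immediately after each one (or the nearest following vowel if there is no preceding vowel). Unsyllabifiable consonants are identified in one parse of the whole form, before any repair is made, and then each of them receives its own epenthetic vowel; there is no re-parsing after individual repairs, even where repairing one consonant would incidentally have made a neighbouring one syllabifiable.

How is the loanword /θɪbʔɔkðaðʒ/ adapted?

Syllabifying with onset maximization leaves /b/, /k/, /ð/, /ʒ/ stranded (no codas are permitted; onsets are limited to one consonant).
Each unlicensed consonant becomes the onset of a new syllable: /b/ → /bɪ/, /k/ → /kɔ/, /ð/ → /ða/, /ʒ/ → /ʒa/.

θɪbɪʔɔkɔðaðaʒa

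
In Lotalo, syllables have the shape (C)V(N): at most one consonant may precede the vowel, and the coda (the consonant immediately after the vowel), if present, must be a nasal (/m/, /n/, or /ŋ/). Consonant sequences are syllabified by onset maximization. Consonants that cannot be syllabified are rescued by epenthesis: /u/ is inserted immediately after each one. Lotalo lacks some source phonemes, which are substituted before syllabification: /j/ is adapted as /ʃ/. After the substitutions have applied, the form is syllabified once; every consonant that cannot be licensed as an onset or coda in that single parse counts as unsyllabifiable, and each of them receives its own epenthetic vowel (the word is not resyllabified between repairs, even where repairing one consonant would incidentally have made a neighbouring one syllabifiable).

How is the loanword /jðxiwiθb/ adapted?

Substitution: /j/ → /ʃ/, giving /ʃðxiwiθb/.
The consonants /ʃ/, /ð/, /θ/, /b/ cannot be parsed into a legal (C)V(N) syllable (only a nasal (/m/, /n/, or /ŋ/) is licensed in coda position; onsets are limited to one consonant).
Each unlicensed consonant becomes the onset of a new syllable: /ʃ/ → /ʃu/, /ð/ → /ðu/, /θ/ → /θu/, /b/ → /bu/.

ʃuðuxiwiθubu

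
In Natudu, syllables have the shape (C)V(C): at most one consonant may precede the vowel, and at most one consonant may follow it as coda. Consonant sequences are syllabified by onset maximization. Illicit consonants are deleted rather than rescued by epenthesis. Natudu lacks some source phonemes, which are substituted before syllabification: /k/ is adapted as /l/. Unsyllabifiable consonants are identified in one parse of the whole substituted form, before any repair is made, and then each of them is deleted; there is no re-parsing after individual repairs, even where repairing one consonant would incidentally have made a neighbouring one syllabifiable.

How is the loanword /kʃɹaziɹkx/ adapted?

ɹaziɹ

Substitution: /k/ → /l/, giving /lʃɹaziɹlx/.
Under (C)V(C), the unsyllabifiable consonants are /l/, /ʃ/, /l/, /x/ (at most one coda consonant is licensed; onsets are limited to one consonant).
Deleting the stranded consonants removes /l/, /ʃ/, /l/, /x/.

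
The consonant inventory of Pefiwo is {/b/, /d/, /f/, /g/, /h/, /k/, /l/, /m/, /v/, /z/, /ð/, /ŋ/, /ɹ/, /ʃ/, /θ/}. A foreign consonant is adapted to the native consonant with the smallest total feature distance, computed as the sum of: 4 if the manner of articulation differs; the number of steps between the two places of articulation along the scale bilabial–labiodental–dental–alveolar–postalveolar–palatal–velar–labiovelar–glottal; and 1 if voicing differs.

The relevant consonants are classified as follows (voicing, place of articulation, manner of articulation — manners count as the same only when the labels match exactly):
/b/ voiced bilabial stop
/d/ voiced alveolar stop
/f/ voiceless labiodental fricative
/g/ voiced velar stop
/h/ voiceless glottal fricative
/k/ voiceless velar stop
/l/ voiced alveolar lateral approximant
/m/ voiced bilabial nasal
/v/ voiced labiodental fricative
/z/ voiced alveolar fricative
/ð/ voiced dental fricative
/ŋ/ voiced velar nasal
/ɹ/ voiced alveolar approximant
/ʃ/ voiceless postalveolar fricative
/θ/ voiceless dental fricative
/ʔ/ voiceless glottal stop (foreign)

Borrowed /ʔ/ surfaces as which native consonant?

/k/ is closest: same manner (stop), place distance 2 (glottal→velar), same voicing; total 2. Next closest is /g/ at distance 3.

k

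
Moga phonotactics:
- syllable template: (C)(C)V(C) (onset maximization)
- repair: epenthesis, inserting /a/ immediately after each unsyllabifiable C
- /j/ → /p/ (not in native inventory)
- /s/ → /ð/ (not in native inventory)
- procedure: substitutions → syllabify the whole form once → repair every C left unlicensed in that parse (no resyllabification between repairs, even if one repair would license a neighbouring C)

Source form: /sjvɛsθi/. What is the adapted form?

ðapvɛðθi

Substitution: /s/ → /ð/, /j/ → /p/, giving /ðpvɛðθi/.
Under (C)(C)V(C), the unsyllabifiable consonants are /ð/ (at most one coda consonant is licensed; onsets may contain at most 2 consonants).
Inserting the epenthetic vowel yields /ð/ → /ða/.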